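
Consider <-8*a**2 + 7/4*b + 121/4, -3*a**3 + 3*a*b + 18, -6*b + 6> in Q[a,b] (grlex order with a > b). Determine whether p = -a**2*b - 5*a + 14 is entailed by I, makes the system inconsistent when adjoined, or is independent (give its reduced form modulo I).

-a**2*b - 5*a + 14 lies in I (it reduces to 0).

First compute the reduced Gröbner basis of I by Buchberger's algorithm.
f_1 = -8*a**2 + 7/4*b + 121/4, LT = a**2.
f_2 = -3*a**3 + 3*a*b + 18, LT = a**3.
f_3 = -6*b + 6, LT = b.

S(f_1,f_2): lcm = a**3. S = 25/32*a*b - 121/32*a + 6.
  leading term a*b: subtract (-25/192*a)·f_3 from 25/32*a*b - 121/32*a + 6 → -3*a + 6
  leading term a: no divisor's leading term divides it; move -3*a to the remainder.
  leading term 1: no divisor's leading term divides it; move 6 to the remainder.
  remainder -3*a + 6 ≠ 0; add h_4 = -3*a + 6 to the basis.

The other S-polynomials (S(f_1,f_3), S(f_2,f_3), S(f_1,h_4), S(f_2,h_4), S(f_3,h_4)) all reduce to 0 modulo the current basis, so we have a Gröbner basis.
Inter-reduce: drop elements whose leading term is divisible by another's, tail-reduce, and make monic.
Reduced Gröbner basis: {a - 2, b - 1}.
Label its elements g_1 = a - 2, g_2 = b - 1.

Reduce p = -a**2*b - 5*a + 14 modulo G:
  leading term a**2*b: subtract (-a*b)·g_1 from -a**2*b - 5*a + 14 → -2*a*b - 5*a + 14
  leading term a*b: subtract (-2*b)·g_1 from -2*a*b - 5*a + 14 → -5*a - 4*b + 14
  leading term a: subtract (-5)·g_1 from -5*a - 4*b + 14 → -4*b + 4
  leading term b: subtract (-4)·g_2 from -4*b + 4 → 0
  normal form = 0.
Since the normal form is 0, p ∈ I.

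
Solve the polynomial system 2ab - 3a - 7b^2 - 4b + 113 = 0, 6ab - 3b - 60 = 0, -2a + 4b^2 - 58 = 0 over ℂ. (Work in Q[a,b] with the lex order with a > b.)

Compute a lex Gröbner basis by Buchberger's algorithm.
f_1 = 2ab - 3a - 7b^2 - 4b + 113, LT = ab.
f_2 = 6ab - 3b - 60, LT = ab.
f_3 = -2a + 4b^2 - 58, LT = a.

S(f_1,f_2): lcm = ab. S = -3/2a - 7/2b^2 - 3/2b + 133/2.
  reduce S modulo (f_1, f_2, f_3):
  remainder -13/2b^2 - 3/2b + 110 ≠ 0; add h_4 = -13/2b^2 - 3/2b + 110 to the basis.

S(f_1,f_3): lcm = ab. S = -3/2a + 2b^3 - 7/2b^2 - 31b + 113/2.
  reduce S modulo (f_1, f_2, f_3, h_4):
  remainder 1505/338b - 3010/169 ≠ 0; add h_5 = 1505/338b - 3010/169 to the basis.

The other S-polynomials (S(f_2,f_3), S(f_1,h_4), S(f_2,h_4), S(f_3,h_4), S(f_1,h_5), S(f_2,h_5), S(f_3,h_5), S(h_4,h_5)) all reduce to 0 modulo the current basis, so we have a Gröbner basis.
Inter-reduce: drop elements whose leading term is divisible by another's, tail-reduce, and make monic.
Reduced Gröbner basis: {a - 3, b - 4}.

The lex basis is triangular: the last element involves only b. Solving b - 4 = 0 gives b ∈ {4}; substituting each value into the earlier elements determines the remaining variables.
  b = 4: the earlier basis element becomes a - 3 = 0, giving a = 3 — point (3, 4).

{(3, 4)}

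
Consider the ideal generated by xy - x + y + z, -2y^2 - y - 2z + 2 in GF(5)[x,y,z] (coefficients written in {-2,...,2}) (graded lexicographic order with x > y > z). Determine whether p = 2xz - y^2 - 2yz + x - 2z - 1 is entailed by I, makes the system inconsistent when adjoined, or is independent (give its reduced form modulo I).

First compute the reduced Gröbner basis of I by Buchberger's algorithm.
f_1 = xy - x + y + z, LT = xy.
f_2 = -2y^2 - y - 2z + 2, LT = y^2.

S(f_1,f_2): lcm = xy^2. S = xy - xz + y^2 + yz + x.
  leading term xy: subtract (1)·f_1 from xy - xz + y^2 + yz + x → -xz + y^2 + yz + 2x - y - z
  leading term xz: no divisor's leading term divides it; move -xz to the remainder.
  leading term y^2: subtract (2)·f_2 from y^2 + yz + 2x - y - z → yz + 2x + y - 2z + 1
  leading term yz: no divisor's leading term divides it; move yz to the remainder.
  leading term x: no divisor's leading term divides it; move 2x to the remainder.
  leading term y: no divisor's leading term divides it; move y to the remainder.
  leading term z: no divisor's leading term divides it; move -2z to the remainder.
  leading term 1: no divisor's leading term divides it; move 1 to the remainder.
  remainder -xz + yz + 2x + y - 2z + 1 ≠ 0; add h_3 = -xz + yz + 2x + y - 2z + 1 to the basis.

The other S-polynomials (S(f_1,h_3), S(f_2,h_3)) all reduce to 0 modulo the current basis, so we have a Gröbner basis.
Inter-reduce: drop elements whose leading term is divisible by another's, tail-reduce, and make monic.
Reduced Gröbner basis: {xy - x + y + z, xz - yz - 2x - y + 2z - 1, y^2 - 2y + z - 1}.
Label its elements g_1 = xy - x + y + z, g_2 = xz - yz - 2x - y + 2z - 1, g_3 = y^2 - 2y + z - 1.

Reduce p = 2xz - y^2 - 2yz + x - 2z - 1 modulo G:
  leading term xz: subtract (2)·g_2 from 2xz - y^2 - 2yz + x - 2z - 1 → -y^2 + 2y - z + 1
  leading term y^2: subtract (-1)·g_3 from -y^2 + 2y - z + 1 → 0
  normal form = 0.
Since the normal form is 0, p ∈ I.

2xz - y^2 - 2yz + x - 2z - 1 lies in I (it reduces to 0).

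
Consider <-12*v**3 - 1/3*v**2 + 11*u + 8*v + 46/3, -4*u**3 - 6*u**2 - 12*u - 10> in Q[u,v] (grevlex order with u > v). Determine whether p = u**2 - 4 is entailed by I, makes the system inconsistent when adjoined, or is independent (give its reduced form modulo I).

Adjoining u**2 - 4 makes the ideal the whole ring: the system is inconsistent.

First compute the reduced Gröbner basis of I by Buchberger's algorithm.
f_1 = -12*v**3 - 1/3*v**2 + 11*u + 8*v + 46/3, LT = v**3.
f_2 = -4*u**3 - 6*u**2 - 12*u - 10, LT = u**3.

S(f_1,f_2): leading monomials are coprime, so the S-polynomial reduces to 0 (Buchberger's first criterion).
Every S-polynomial of the final basis reduces to 0, so we have a Gröbner basis.
Inter-reduce: drop elements whose leading term is divisible by another's, tail-reduce, and make monic.
Reduced Gröbner basis: {u**3 + 3/2*u**2 + 3*u + 5/2, v**3 + 1/36*v**2 - 11/12*u - 2/3*v - 23/18}.
Label its elements g_1 = u**3 + 3/2*u**2 + 3*u + 5/2, g_2 = v**3 + 1/36*v**2 - 11/12*u - 2/3*v - 23/18.

Reduce p = u**2 - 4 modulo G:
  leading term u**2: no divisor's leading term divides it; move u**2 to the remainder.
  leading term 1: no divisor's leading term divides it; move -4 to the remainder.
  normal form = u**2 - 4.
The normal form is nonzero, so p ∉ I. Since p minus its normal form lies in I, I + (p) = I + (r) where r = u**2 - 4; decide whether this ideal is the whole ring.
Run Buchberger on G together with r (pairs among the g_i already reduce to 0 since G is a Gröbner basis):
g_1 = u**3 + 3/2*u**2 + 3*u + 5/2, LT = u**3.
g_2 = v**3 + 1/36*v**2 - 11/12*u - 2/3*v - 23/18, LT = v**3.
r = u**2 - 4, LT = u**2.

S(g_1,g_2): leading monomials are coprime, so the S-polynomial reduces to 0 (Buchberger's first criterion).
S(g_1,r): lcm = u**3. S = 3/2*u**2 + 7*u + 5/2.
  leading term u**2: subtract (3/2)·r from 3/2*u**2 + 7*u + 5/2 → 7*u + 17/2
  leading term u: no divisor's leading term divides it; move 7*u to the remainder.
  leading term 1: no divisor's leading term divides it; move 17/2 to the remainder.
  remainder 7*u + 17/2 ≠ 0; add m_4 = 7*u + 17/2 to the basis.

S(g_2,r): leading monomials are coprime, so the S-polynomial reduces to 0 (Buchberger's first criterion).
S(g_1,m_4): lcm = u**3. S = 2/7*u**2 + 3*u + 5/2.
  leading term u**2: subtract (2/7)·r from 2/7*u**2 + 3*u + 5/2 → 3*u + 51/14
  leading term u: subtract (3/7)·m_4 from 3*u + 51/14 → 0
  remainder 0.

S(g_2,m_4): leading monomials are coprime, so the S-polynomial reduces to 0 (Buchberger's first criterion).
S(r,m_4): lcm = u**2. S = -17/14*u - 4.
  leading term u: subtract (-17/98)·m_4 from -17/14*u - 4 → -495/196
  leading term 1: no divisor's leading term divides it; move -495/196 to the remainder.
  remainder -495/196 ≠ 0; add m_5 = -495/196 to the basis.

S(g_1,m_5): leading monomials are coprime, so the S-polynomial reduces to 0 (Buchberger's first criterion).
S(g_2,m_5): leading monomials are coprime, so the S-polynomial reduces to 0 (Buchberger's first criterion).
S(r,m_5): leading monomials are coprime, so the S-polynomial reduces to 0 (Buchberger's first criterion).
S(m_4,m_5): leading monomials are coprime, so the S-polynomial reduces to 0 (Buchberger's first criterion).
Every S-polynomial of the final basis reduces to 0, so we have a Gröbner basis.
Inter-reduce: drop elements whose leading term is divisible by another's, tail-reduce, and make monic.
Reduced Gröbner basis: {1}.
The reduced Gröbner basis of I + (p) is {1}: the ideal is the whole ring, so the enlarged system has no common solution — adjoining p is inconsistent.

Ideal membership is decidable via reduction modulo a Gröbner basis.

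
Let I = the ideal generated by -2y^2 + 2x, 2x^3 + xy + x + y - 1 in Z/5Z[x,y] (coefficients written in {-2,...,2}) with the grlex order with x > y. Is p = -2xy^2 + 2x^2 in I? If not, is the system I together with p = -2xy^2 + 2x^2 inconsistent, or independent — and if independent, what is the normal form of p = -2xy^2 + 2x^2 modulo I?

First compute the reduced Gröbner basis of I by Buchberger's algorithm.
f_1 = -2y^2 + 2x, LT = y^2.
f_2 = 2x^3 + xy + x + y - 1, LT = x^3.

The S-polynomials (S(f_1,f_2)) all reduce to 0 modulo the current basis, so we have a Gröbner basis.
Inter-reduce: drop elements whose leading term is divisible by another's, tail-reduce, and make monic.
Reduced Gröbner basis: {x^3 - 2xy - 2x - 2y + 2, y^2 - x}.
Label its elements g_1 = x^3 - 2xy - 2x - 2y + 2, g_2 = y^2 - x.

Reduce p = -2xy^2 + 2x^2 modulo G:
  leading term xy^2: subtract (-2x)·g_2 from -2xy^2 + 2x^2 → 0
  normal form = 0.
Since the normal form is 0, p ∈ I.

Ideal membership is decidable via reduction modulo a Gröbner basis.

-2xy^2 + 2x^2 lies in I (it reduces to 0).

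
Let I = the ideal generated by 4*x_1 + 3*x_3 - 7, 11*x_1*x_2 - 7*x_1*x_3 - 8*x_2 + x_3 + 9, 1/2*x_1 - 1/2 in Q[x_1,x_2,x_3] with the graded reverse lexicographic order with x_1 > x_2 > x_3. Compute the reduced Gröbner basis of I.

G = {x_1 - 1, x_2 + 1, x_3 - 1}

f_1 = 4*x_1 + 3*x_3 - 7, LT = x_1.
f_2 = 11*x_1*x_2 - 7*x_1*x_3 - 8*x_2 + x_3 + 9, LT = x_1*x_2.
f_3 = 1/2*x_1 - 1/2, LT = x_1.

S(f_1,f_2): lcm = x_1*x_2. S = 7/11*x_1*x_3 + 3/4*x_2*x_3 - 45/44*x_2 - 1/11*x_3 - 9/11.
  leading term x_1*x_3: subtract (7/44*x_3)·f_1 from 7/11*x_1*x_3 + 3/4*x_2*x_3 - 45/44*x_2 - 1/11*x_3 - 9/11 → 3/4*x_2*x_3 - 21/44*x_3**2 - 45/44*x_2 + 45/44*x_3 - 9/11
  leading term x_2*x_3: no divisor's leading term divides it; move 3/4*x_2*x_3 to the remainder.
  leading term x_3**2: no divisor's leading term divides it; move -21/44*x_3**2 to the remainder.
  leading term x_2: no divisor's leading term divides it; move -45/44*x_2 to the remainder.
  leading term x_3: no divisor's leading term divides it; move 45/44*x_3 to the remainder.
  leading term 1: no divisor's leading term divides it; move -9/11 to the remainder.
  remainder 3/4*x_2*x_3 - 21/44*x_3**2 - 45/44*x_2 + 45/44*x_3 - 9/11 ≠ 0; add g_4 = 3/4*x_2*x_3 - 21/44*x_3**2 - 45/44*x_2 + 45/44*x_3 - 9/11 to the basis.

S(f_1,f_3): lcm = x_1. S = 3/4*x_3 - 3/4.
  leading term x_3: no divisor's leading term divides it; move 3/4*x_3 to the remainder.
  leading term 1: no divisor's leading term divides it; move -3/4 to the remainder.
  remainder 3/4*x_3 - 3/4 ≠ 0; add g_5 = 3/4*x_3 - 3/4 to the basis.

S(f_2,f_3): lcm = x_1*x_2. S = -7/11*x_1*x_3 + 3/11*x_2 + 1/11*x_3 + 9/11.
  leading term x_1*x_3: subtract (-7/44*x_3)·f_1 from -7/11*x_1*x_3 + 3/11*x_2 + 1/11*x_3 + 9/11 → 21/44*x_3**2 + 3/11*x_2 - 45/44*x_3 + 9/11
  leading term x_3**2: subtract (7/11*x_3)·g_5 from 21/44*x_3**2 + 3/11*x_2 - 45/44*x_3 + 9/11 → 3/11*x_2 - 6/11*x_3 + 9/11
  leading term x_2: no divisor's leading term divides it; move 3/11*x_2 to the remainder.
  leading term x_3: subtract (-8/11)·g_5 from -6/11*x_3 + 9/11 → 3/11
  leading term 1: no divisor's leading term divides it; move 3/11 to the remainder.
  remainder 3/11*x_2 + 3/11 ≠ 0; add g_6 = 3/11*x_2 + 3/11 to the basis.

S(f_1,g_4): leading monomials are coprime, so the S-polynomial reduces to 0 (Buchberger's first criterion).
S(f_2,g_4): lcm = x_1*x_2*x_3. S = 15/11*x_1*x_2 - 15/11*x_1*x_3 - 8/11*x_2*x_3 + 1/11*x_3**2 + 12/11*x_1 + 9/11*x_3.
  leading term x_1*x_2: subtract (15/44*x_2)·f_1 from 15/11*x_1*x_2 - 15/11*x_1*x_3 - 8/11*x_2*x_3 + 1/11*x_3**2 + 12/11*x_1 + 9/11*x_3 → -15/11*x_1*x_3 - 7/4*x_2*x_3 + 1/11*x_3**2 + 12/11*x_1 + 105/44*x_2 + 9/11*x_3
  leading term x_1*x_3: subtract (-15/44*x_3)·f_1 from -15/11*x_1*x_3 - 7/4*x_2*x_3 + 1/11*x_3**2 + 12/11*x_1 + 105/44*x_2 + 9/11*x_3 → -7/4*x_2*x_3 + 49/44*x_3**2 + 12/11*x_1 + 105/44*x_2 - 69/44*x_3
  leading term x_2*x_3: subtract (-7/3)·g_4 from -7/4*x_2*x_3 + 49/44*x_3**2 + 12/11*x_1 + 105/44*x_2 - 69/44*x_3 → 12/11*x_1 + 9/11*x_3 - 21/11
  leading term x_1: subtract (3/11)·f_1 from 12/11*x_1 + 9/11*x_3 - 21/11 → 0
  remainder 0.

S(f_3,g_4): leading monomials are coprime, so the S-polynomial reduces to 0 (Buchberger's first criterion).
S(f_1,g_5): leading monomials are coprime, so the S-polynomial reduces to 0 (Buchberger's first criterion).
S(f_2,g_5): leading monomials are coprime, so the S-polynomial reduces to 0 (Buchberger's first criterion).
S(f_3,g_5): leading monomials are coprime, so the S-polynomial reduces to 0 (Buchberger's first criterion).
S(g_4,g_5): lcm = x_2*x_3. S = -7/11*x_3**2 - 4/11*x_2 + 15/11*x_3 - 12/11.
  leading term x_3**2: subtract (-28/33*x_3)·g_5 from -7/11*x_3**2 - 4/11*x_2 + 15/11*x_3 - 12/11 → -4/11*x_2 + 8/11*x_3 - 12/11
  leading term x_2: subtract (-4/3)·g_6 from -4/11*x_2 + 8/11*x_3 - 12/11 → 8/11*x_3 - 8/11
  leading term x_3: subtract (32/33)·g_5 from 8/11*x_3 - 8/11 → 0
  remainder 0.

S(f_1,g_6): leading monomials are coprime, so the S-polynomial reduces to 0 (Buchberger's first criterion).
S(f_2,g_6): lcm = x_1*x_2. S = -7/11*x_1*x_3 - x_1 - 8/11*x_2 + 1/11*x_3 + 9/11.
  leading term x_1*x_3: subtract (-7/44*x_3)·f_1 from -7/11*x_1*x_3 - x_1 - 8/11*x_2 + 1/11*x_3 + 9/11 → 21/44*x_3**2 - x_1 - 8/11*x_2 - 45/44*x_3 + 9/11
  leading term x_3**2: subtract (7/11*x_3)·g_5 from 21/44*x_3**2 - x_1 - 8/11*x_2 - 45/44*x_3 + 9/11 → -x_1 - 8/11*x_2 - 6/11*x_3 + 9/11
  leading term x_1: subtract (-1/4)·f_1 from -x_1 - 8/11*x_2 - 6/11*x_3 + 9/11 → -8/11*x_2 + 9/44*x_3 - 41/44
  leading term x_2: subtract (-8/3)·g_6 from -8/11*x_2 + 9/44*x_3 - 41/44 → 9/44*x_3 - 9/44
  leading term x_3: subtract (3/11)·g_5 from 9/44*x_3 - 9/44 → 0
  remainder 0.

S(f_3,g_6): leading monomials are coprime, so the S-polynomial reduces to 0 (Buchberger's first criterion).
S(g_4,g_6): lcm = x_2*x_3. S = -7/11*x_3**2 - 15/11*x_2 + 4/11*x_3 - 12/11.
  leading term x_3**2: subtract (-28/33*x_3)·g_5 from -7/11*x_3**2 - 15/11*x_2 + 4/11*x_3 - 12/11 → -15/11*x_2 - 3/11*x_3 - 12/11
  leading term x_2: subtract (-5)·g_6 from -15/11*x_2 - 3/11*x_3 - 12/11 → -3/11*x_3 + 3/11
  leading term x_3: subtract (-4/11)·g_5 from -3/11*x_3 + 3/11 → 0
  remainder 0.

S(g_5,g_6): leading monomials are coprime, so the S-polynomial reduces to 0 (Buchberger's first criterion).
Every S-polynomial of the final basis reduces to 0, so we have a Gröbner basis.
Inter-reduce: drop elements whose leading term is divisible by another's, tail-reduce, and make monic.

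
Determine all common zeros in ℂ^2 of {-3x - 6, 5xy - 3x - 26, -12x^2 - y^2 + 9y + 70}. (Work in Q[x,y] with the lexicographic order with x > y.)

Compute a lex Gröbner basis by Buchberger's algorithm.
f_1 = -3x - 6, LT = x.
f_2 = 5xy - 3x - 26, LT = xy.
f_3 = -12x^2 - y^2 + 9y + 70, LT = x^2.

S(f_1,f_2): lcm = xy. S = 3/5x + 2y + 26/5.
  leading term x: subtract (-1/5)·f_1 from 3/5x + 2y + 26/5 → 2y + 4
  leading term y: no divisor's leading term divides it; move 2y to the remainder.
  leading term 1: no divisor's leading term divides it; move 4 to the remainder.
  remainder 2y + 4 ≠ 0; add h_4 = 2y + 4 to the basis.

The other S-polynomials (S(f_1,f_3), S(f_2,f_3), S(f_1,h_4), S(f_2,h_4), S(f_3,h_4)) all reduce to 0 modulo the current basis, so we have a Gröbner basis.
Inter-reduce: drop elements whose leading term is divisible by another's, tail-reduce, and make monic.
Reduced Gröbner basis: {x + 2, y + 2}.

The lex basis is triangular: the last element involves only y. Solving y + 2 = 0 gives y ∈ {-2}; substituting each value into the earlier elements determines the remaining variables.
  y = -2: the earlier basis element becomes x + 2 = 0, giving x = -2 — point (-2, -2).
This is the nonlinear analogue of row-reducing a linear system.

{(-2, -2)}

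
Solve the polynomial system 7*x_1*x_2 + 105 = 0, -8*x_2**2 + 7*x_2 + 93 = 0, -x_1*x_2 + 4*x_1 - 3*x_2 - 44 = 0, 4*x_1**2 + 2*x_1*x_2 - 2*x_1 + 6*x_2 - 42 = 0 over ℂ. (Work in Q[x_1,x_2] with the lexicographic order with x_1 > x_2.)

{(5, -3)}

Compute a lex Gröbner basis by Buchberger's algorithm.
f_1 = 7*x_1*x_2 + 105, LT = x_1*x_2.
f_2 = -8*x_2**2 + 7*x_2 + 93, LT = x_2**2.
f_3 = -x_1*x_2 + 4*x_1 - 3*x_2 - 44, LT = x_1*x_2.
f_4 = 4*x_1**2 + 2*x_1*x_2 - 2*x_1 + 6*x_2 - 42, LT = x_1**2.

S(f_1,f_2): lcm = x_1*x_2**2. S = 7/8*x_1*x_2 + 93/8*x_1 + 15*x_2.
  reduce S modulo (f_1, f_2, f_3, f_4):
  remainder 93/8*x_1 + 15*x_2 - 105/8 ≠ 0; add h_5 = 93/8*x_1 + 15*x_2 - 105/8 to the basis.

S(f_1,f_3): lcm = x_1*x_2. S = 4*x_1 - 3*x_2 - 29.
  reduce S modulo (f_1, f_2, f_3, f_4, h_5):
  remainder -253/31*x_2 - 759/31 ≠ 0; add h_6 = -253/31*x_2 - 759/31 to the basis.

The other S-polynomials (S(f_1,f_4), S(f_2,f_3), S(f_2,f_4), S(f_3,f_4), S(f_1,h_5), S(f_2,h_5), S(f_3,h_5), S(f_4,h_5), S(f_1,h_6), S(f_2,h_6), S(f_3,h_6), S(f_4,h_6), S(h_5,h_6)) all reduce to 0 modulo the current basis, so we have a Gröbner basis.
Inter-reduce: drop elements whose leading term is divisible by another's, tail-reduce, and make monic.
Reduced Gröbner basis: {x_1 - 5, x_2 + 3}.

A lex Gröbner basis eliminates variables successively. Here x_2 + 3 depends only on x_2, with roots {-3}; lifting each root through the earlier basis elements recovers the full solutions.
  x_2 = -3: the earlier basis element becomes x_1 - 5 = 0, giving x_1 = 5 — point (5, -3).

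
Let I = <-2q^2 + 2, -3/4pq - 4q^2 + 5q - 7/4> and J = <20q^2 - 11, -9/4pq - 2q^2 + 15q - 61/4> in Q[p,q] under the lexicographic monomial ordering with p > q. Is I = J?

No, the ideals differ.

For a fixed monomial order, each ideal has a unique reduced Gröbner basis; comparing bases decides equality.
Buchberger on the first generating set:
f_1 = -2q^2 + 2, LT = q^2.
f_2 = -3/4pq - 4q^2 + 5q - 7/4, LT = pq.

S(f_1,f_2): lcm = pq^2. S = -p - 16/3q^3 + 20/3q^2 - 7/3q.
  reduce S modulo (f_1, f_2):
  remainder -p - 23/3q + 20/3 ≠ 0; add g_3 = -p - 23/3q + 20/3 to the basis.

The other S-polynomials (S(f_1,g_3), S(f_2,g_3)) all reduce to 0 modulo the current basis, so we have a Gröbner basis.
Inter-reduce: drop elements whose leading term is divisible by another's, tail-reduce, and make monic.
Reduced Gröbner basis: {p + 23/3q - 20/3, q^2 - 1}.

Buchberger on the second generating set:
h_1 = 20q^2 - 11, LT = q^2.
h_2 = -9/4pq - 2q^2 + 15q - 61/4, LT = pq.

S(h_1,h_2): lcm = pq^2. S = -11/20p - 8/9q^3 + 20/3q^2 - 61/9q.
  reduce S modulo (h_1, h_2):
  remainder -11/20p - 109/15q + 11/3 ≠ 0; add k_3 = -11/20p - 109/15q + 11/3 to the basis.

The other S-polynomials (S(h_1,k_3), S(h_2,k_3)) all reduce to 0 modulo the current basis, so we have a Gröbner basis.
Inter-reduce: drop elements whose leading term is divisible by another's, tail-reduce, and make monic.
Reduced Gröbner basis: {p + 436/33q - 20/3, q^2 - 11/20}.

The bases are distinct; the ideals are different.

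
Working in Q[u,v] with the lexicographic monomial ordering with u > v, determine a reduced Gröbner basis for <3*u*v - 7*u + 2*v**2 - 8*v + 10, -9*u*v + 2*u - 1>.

G = {u - 6/19*v**2 + 24/19*v - 29/19, v**3 - 38/9*v**2 + 103/18*v - 13/18}

f_1 = 3*u*v - 7*u + 2*v**2 - 8*v + 10, LT = u*v.
f_2 = -9*u*v + 2*u - 1, LT = u*v.

S(f_1,f_2): lcm = u*v. S = -19/9*u + 2/3*v**2 - 8/3*v + 29/9.
  leading term u: no divisor's leading term divides it; move -19/9*u to the remainder.
  leading term v**2: no divisor's leading term divides it; move 2/3*v**2 to the remainder.
  leading term v: no divisor's leading term divides it; move -8/3*v to the remainder.
  leading term 1: no divisor's leading term divides it; move 29/9 to the remainder.
  remainder -19/9*u + 2/3*v**2 - 8/3*v + 29/9 ≠ 0; add g_3 = -19/9*u + 2/3*v**2 - 8/3*v + 29/9 to the basis.

S(f_1,g_3): lcm = u*v. S = -7/3*u + 6/19*v**3 - 34/57*v**2 - 65/57*v + 10/3.
  leading term u: subtract (21/19)·g_3 from -7/3*u + 6/19*v**3 - 34/57*v**2 - 65/57*v + 10/3 → 6/19*v**3 - 4/3*v**2 + 103/57*v - 13/57
  leading term v**3: no divisor's leading term divides it; move 6/19*v**3 to the remainder.
  leading term v**2: no divisor's leading term divides it; move -4/3*v**2 to the remainder.
  leading term v: no divisor's leading term divides it; move 103/57*v to the remainder.
  leading term 1: no divisor's leading term divides it; move -13/57 to the remainder.
  remainder 6/19*v**3 - 4/3*v**2 + 103/57*v - 13/57 ≠ 0; add g_4 = 6/19*v**3 - 4/3*v**2 + 103/57*v - 13/57 to the basis.

The other S-polynomials (S(f_2,g_3), S(f_1,g_4), S(f_2,g_4), S(g_3,g_4)) all reduce to 0 modulo the current basis, so we have a Gröbner basis.
Inter-reduce: drop elements whose leading term is divisible by another's, tail-reduce, and make monic.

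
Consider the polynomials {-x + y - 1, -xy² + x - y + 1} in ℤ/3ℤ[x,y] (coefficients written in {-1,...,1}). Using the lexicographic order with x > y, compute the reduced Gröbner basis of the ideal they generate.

f_1 = -x + y - 1, LT = x.
f_2 = -xy² + x - y + 1, LT = xy².

S(f_1,f_2): lcm = xy². S = x - y³ + y² - y + 1.
  leading term x: subtract (-1)·f_1 from x - y³ + y² - y + 1 → -y³ + y²
  leading term y³: no divisor's leading term divides it; move -y³ to the remainder.
  leading term y²: no divisor's leading term divides it; move y² to the remainder.
  remainder -y³ + y² ≠ 0; add g_3 = -y³ + y² to the basis.

S(f_1,g_3): leading monomials are coprime, so the S-polynomial reduces to 0 (Buchberger's first criterion).
S(f_2,g_3): lcm = xy³. S = xy² - xy + y² - y.
  leading term xy²: subtract (-y²)·f_1 from xy² - xy + y² - y → -xy + y³ - y
  leading term xy: subtract (y)·f_1 from -xy + y³ - y → y³ - y²
  leading term y³: subtract (-1)·g_3 from y³ - y² → 0
  remainder 0.

Every S-polynomial of the final basis reduces to 0, so we have a Gröbner basis.
Inter-reduce: drop elements whose leading term is divisible by another's, tail-reduce, and make monic.

G = {x - y + 1, y³ - y²}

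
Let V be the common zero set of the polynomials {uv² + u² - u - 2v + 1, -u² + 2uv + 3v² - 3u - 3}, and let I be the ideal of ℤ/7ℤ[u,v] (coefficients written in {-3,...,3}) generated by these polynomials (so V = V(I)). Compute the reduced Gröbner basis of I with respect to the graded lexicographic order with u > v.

f_1 = uv² + u² - u - 2v + 1, LT = uv².
f_2 = -u² + 2uv + 3v² - 3u - 3, LT = u².

S(f_1,f_2): lcm = u²v². S = 2uv³ + 3v⁴ + u³ - 3uv² - u² - 2uv - 3v² + u.
  leading term uv³: subtract (2v)·f_1 from 2uv³ + 3v⁴ + u³ - 3uv² - u² - 2uv - 3v² + u → 3v⁴ + u³ - 2u²v - 3uv² - u² + v² + u - 2v
  leading term v⁴: no divisor's leading term divides it; move 3v⁴ to the remainder.
  leading term u³: subtract (-u)·f_2 from u³ - 2u²v - 3uv² - u² + v² + u - 2v → 3u² + v² - 2u - 2v
  leading term u²: subtract (-3)·f_2 from 3u² + v² - 2u - 2v → -uv + 3v² + 3u - 2v - 2
  leading term uv: no divisor's leading term divides it; move -uv to the remainder.
  leading term v²: no divisor's leading term divides it; move 3v² to the remainder.
  leading term u: no divisor's leading term divides it; move 3u to the remainder.
  leading term v: no divisor's leading term divides it; move -2v to the remainder.
  leading term 1: no divisor's leading term divides it; move -2 to the remainder.
  remainder 3v⁴ - uv + 3v² + 3u - 2v - 2 ≠ 0; add g_3 = 3v⁴ - uv + 3v² + 3u - 2v - 2 to the basis.

S(f_1,g_3): lcm = uv⁴. S = u²v² - 2u²v - 2uv² - 2v³ - u² + 3uv + v² + 3u.
  leading term u²v²: subtract (u)·f_1 from u²v² - 2u²v - 2uv² - 2v³ - u² + 3uv + v² + 3u → -u³ - 2u²v - 2uv² - 2v³ - 2uv + v² + 2u
  leading term u³: subtract (u)·f_2 from -u³ - 2u²v - 2uv² - 2v³ - 2uv + v² + 2u → 3u²v + 2uv² - 2v³ + 3u² - 2uv + v² - 2u
  leading term u²v: subtract (-3v)·f_2 from 3u²v + 2uv² - 2v³ + 3u² - 2uv + v² - 2u → uv² + 3u² + 3uv + v² - 2u - 2v
  leading term uv²: subtract (1)·f_1 from uv² + 3u² + 3uv + v² - 2u - 2v → 2u² + 3uv + v² - u - 1
  leading term u²: subtract (-2)·f_2 from 2u² + 3uv + v² - u - 1 → 0
  remainder 0.

S(f_2,g_3): leading monomials are coprime, so the S-polynomial reduces to 0 (Buchberger's first criterion).
Every S-polynomial of the final basis reduces to 0, so we have a Gröbner basis.

G = {v⁴ + 2uv + v² + u - 3v - 3, uv² + 2uv + 3v² + 3u - 2v - 2, u² - 2uv - 3v² + 3u + 3}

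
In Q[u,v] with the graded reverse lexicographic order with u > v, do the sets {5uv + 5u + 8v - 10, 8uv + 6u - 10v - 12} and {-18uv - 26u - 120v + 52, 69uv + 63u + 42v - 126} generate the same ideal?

For a fixed monomial order, each ideal has a unique reduced Gröbner basis; comparing bases decides equality.
Buchberger on the first generating set:
f_1 = 5uv + 5u + 8v - 10, LT = uv.
f_2 = 8uv + 6u - 10v - 12, LT = uv.

S(f_1,f_2): lcm = uv. S = 1/4u + 57/20v - 1/2.
  leading term u: no divisor's leading term divides it; move 1/4u to the remainder.
  leading term v: no divisor's leading term divides it; move 57/20v to the remainder.
  leading term 1: no divisor's leading term divides it; move -1/2 to the remainder.
  remainder 1/4u + 57/20v - 1/2 ≠ 0; add g_3 = 1/4u + 57/20v - 1/2 to the basis.

S(f_1,g_3): lcm = uv. S = -57/5v^2 + u + 18/5v - 2.
  leading term v^2: no divisor's leading term divides it; move -57/5v^2 to the remainder.
  leading term u: subtract (4)·g_3 from u + 18/5v - 2 → -39/5v
  leading term v: no divisor's leading term divides it; move -39/5v to the remainder.
  remainder -57/5v^2 - 39/5v ≠ 0; add g_4 = -57/5v^2 - 39/5v to the basis.

The other S-polynomials (S(f_2,g_3), S(f_1,g_4), S(f_2,g_4), S(g_3,g_4)) all reduce to 0 modulo the current basis, so we have a Gröbner basis.
Inter-reduce: drop elements whose leading term is divisible by another's, tail-reduce, and make monic.
Reduced Gröbner basis: {v^2 + 13/19v, u + 57/5v - 2}.

Buchberger on the second generating set:
h_1 = -18uv - 26u - 120v + 52, LT = uv.
h_2 = 69uv + 63u + 42v - 126, LT = uv.

S(h_1,h_2): lcm = uv. S = 110/207u + 418/69v - 220/207.
  leading term u: no divisor's leading term divides it; move 110/207u to the remainder.
  leading term v: no divisor's leading term divides it; move 418/69v to the remainder.
  leading term 1: no divisor's leading term divides it; move -220/207 to the remainder.
  remainder 110/207u + 418/69v - 220/207 ≠ 0; add k_3 = 110/207u + 418/69v - 220/207 to the basis.

S(h_1,k_3): lcm = uv. S = -57/5v^2 + 13/9u + 26/3v - 26/9.
  leading term v^2: no divisor's leading term divides it; move -57/5v^2 to the remainder.
  leading term u: subtract (299/110)·k_3 from 13/9u + 26/3v - 26/9 → -39/5v
  leading term v: no divisor's leading term divides it; move -39/5v to the remainder.
  remainder -57/5v^2 - 39/5v ≠ 0; add k_4 = -57/5v^2 - 39/5v to the basis.

The other S-polynomials (S(h_2,k_3), S(h_1,k_4), S(h_2,k_4), S(k_3,k_4)) all reduce to 0 modulo the current basis, so we have a Gröbner basis.
Inter-reduce: drop elements whose leading term is divisible by another's, tail-reduce, and make monic.
Reduced Gröbner basis: {v^2 + 13/19v, u + 57/5v - 2}.

The two bases agree; hence the ideals are identical.

Yes, the ideals are equal.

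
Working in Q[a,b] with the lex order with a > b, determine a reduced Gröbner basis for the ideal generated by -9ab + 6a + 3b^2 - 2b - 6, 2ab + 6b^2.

G = {a + 5b^2 - 1/3b - 1, b^3 - 2/3b^2 - 1/5b}

f_1 = -9ab + 6a + 3b^2 - 2b - 6, LT = ab.
f_2 = 2ab + 6b^2, LT = ab.

S(f_1,f_2): lcm = ab. S = -2/3a - 10/3b^2 + 2/9b + 2/3.
  reduce S modulo (f_1, f_2):
  remainder -2/3a - 10/3b^2 + 2/9b + 2/3 ≠ 0; add g_3 = -2/3a - 10/3b^2 + 2/9b + 2/3 to the basis.

S(f_1,g_3): lcm = ab. S = -2/3a - 5b^3 + 11/9b + 2/3.
  reduce S modulo (f_1, f_2, g_3):
  remainder -5b^3 + 10/3b^2 + b ≠ 0; add g_4 = -5b^3 + 10/3b^2 + b to the basis.

The other S-polynomials (S(f_2,g_3), S(f_1,g_4), S(f_2,g_4), S(g_3,g_4)) all reduce to 0 modulo the current basis, so we have a Gröbner basis.
Inter-reduce: drop elements whose leading term is divisible by another's, tail-reduce, and make monic.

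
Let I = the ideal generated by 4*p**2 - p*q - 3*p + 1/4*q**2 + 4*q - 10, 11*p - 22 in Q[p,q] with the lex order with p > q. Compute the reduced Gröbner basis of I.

f_1 = 4*p**2 - p*q - 3*p + 1/4*q**2 + 4*q - 10, LT = p**2.
f_2 = 11*p - 22, LT = p.

S(f_1,f_2): lcm = p**2. S = -1/4*p*q + 5/4*p + 1/16*q**2 + q - 5/2.
  leading term p*q: subtract (-1/44*q)·f_2 from -1/4*p*q + 5/4*p + 1/16*q**2 + q - 5/2 → 5/4*p + 1/16*q**2 + 1/2*q - 5/2
  leading term p: subtract (5/44)·f_2 from 5/4*p + 1/16*q**2 + 1/2*q - 5/2 → 1/16*q**2 + 1/2*q
  leading term q**2: no divisor's leading term divides it; move 1/16*q**2 to the remainder.
  leading term q: no divisor's leading term divides it; move 1/2*q to the remainder.
  remainder 1/16*q**2 + 1/2*q ≠ 0; add g_3 = 1/16*q**2 + 1/2*q to the basis.

The other S-polynomials (S(f_1,g_3), S(f_2,g_3)) all reduce to 0 modulo the current basis, so we have a Gröbner basis.
Inter-reduce: drop elements whose leading term is divisible by another's, tail-reduce, and make monic.

G = {p - 2, q**2 + 8*q}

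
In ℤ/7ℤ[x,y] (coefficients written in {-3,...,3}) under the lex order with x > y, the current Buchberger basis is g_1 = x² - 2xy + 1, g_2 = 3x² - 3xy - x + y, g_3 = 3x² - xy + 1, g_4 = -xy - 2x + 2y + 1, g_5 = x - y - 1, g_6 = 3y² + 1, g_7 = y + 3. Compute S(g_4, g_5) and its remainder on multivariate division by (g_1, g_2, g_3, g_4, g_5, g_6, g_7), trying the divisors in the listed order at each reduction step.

lcm(LM(g_4), LM(g_5)) = xy.
S = (lcm/LT(g_4))·g_4 − (lcm/LT(g_5))·g_5 = 2x + y² - y - 1.
Reduce S modulo (g_1, g_2, g_3, g_4, g_5, g_6, g_7) in that order:
  leading term x: subtract (2)·g_5 from 2x + y² - y - 1 → y² + y + 1
  leading term y²: subtract (-2)·g_6 from y² + y + 1 → y + 3
  leading term y: subtract (1)·g_7 from y + 3 → 0
The remainder is 0, so this S-polynomial contributes no new basis element.
An S-polynomial is built so that the two leading terms cancel; whether anything survives reduction is exactly the Gröbner-basis criterion.

S(g_4, g_5) = 2x + y² - y - 1; remainder on division = 0.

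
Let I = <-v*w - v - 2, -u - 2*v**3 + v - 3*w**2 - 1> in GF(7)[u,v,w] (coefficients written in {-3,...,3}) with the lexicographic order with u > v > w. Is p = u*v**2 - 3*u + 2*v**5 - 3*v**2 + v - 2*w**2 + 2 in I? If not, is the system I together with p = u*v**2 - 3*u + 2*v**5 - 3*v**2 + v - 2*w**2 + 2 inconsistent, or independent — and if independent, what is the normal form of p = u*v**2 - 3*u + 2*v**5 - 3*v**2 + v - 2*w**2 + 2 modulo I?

First compute the reduced Gröbner basis of I by Buchberger's algorithm.
f_1 = -v*w - v - 2, LT = v*w.
f_2 = -u - 2*v**3 + v - 3*w**2 - 1, LT = u.

The S-polynomials (S(f_1,f_2)) all reduce to 0 modulo the current basis, so we have a Gröbner basis.
Inter-reduce: drop elements whose leading term is divisible by another's, tail-reduce, and make monic.
Reduced Gröbner basis: {u + 2*v**3 - v + 3*w**2 + 1, v*w + v + 2}.
Label its elements g_1 = u + 2*v**3 - v + 3*w**2 + 1, g_2 = v*w + v + 2.

Reduce p = u*v**2 - 3*u + 2*v**5 - 3*v**2 + v - 2*w**2 + 2 modulo G:
  leading term u*v**2: subtract (v**2)·g_1 from u*v**2 - 3*u + 2*v**5 - 3*v**2 + v - 2*w**2 + 2 → -3*u + v**3 - 3*v**2*w**2 + 3*v**2 + v - 2*w**2 + 2
  leading term u: subtract (-3)·g_1 from -3*u + v**3 - 3*v**2*w**2 + 3*v**2 + v - 2*w**2 + 2 → -3*v**2*w**2 + 3*v**2 - 2*v - 2
  leading term v**2*w**2: subtract (-3*v*w)·g_2 from -3*v**2*w**2 + 3*v**2 - 2*v - 2 → 3*v**2*w + 3*v**2 - v*w - 2*v - 2
  leading term v**2*w: subtract (3*v)·g_2 from 3*v**2*w + 3*v**2 - v*w - 2*v - 2 → -v*w - v - 2
  leading term v*w: subtract (-1)·g_2 from -v*w - v - 2 → 0
  normal form = 0.
Since the normal form is 0, p ∈ I.

u*v**2 - 3*u + 2*v**5 - 3*v**2 + v - 2*w**2 + 2 lies in I (it reduces to 0).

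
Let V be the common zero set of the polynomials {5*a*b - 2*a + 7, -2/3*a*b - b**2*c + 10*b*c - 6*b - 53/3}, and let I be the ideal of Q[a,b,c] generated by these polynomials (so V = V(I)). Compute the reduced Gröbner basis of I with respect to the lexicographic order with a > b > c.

G = {a + 15/4*b**2*c - 75/2*b*c + 45/2*b + 251/4, b**3*c - 52/5*b**2*c + 6*b**2 + 4*b*c + 43/3*b - 106/15}

Buchberger's algorithm terminates because the ascending chain of leading-term ideals stabilizes.

f_1 = 5*a*b - 2*a + 7, LT = a*b.
f_2 = -2/3*a*b - b**2*c + 10*b*c - 6*b - 53/3, LT = a*b.

S(f_1,f_2): lcm = a*b. S = -2/5*a - 3/2*b**2*c + 15*b*c - 9*b - 251/10.
  leading term a: no divisor's leading term divides it; move -2/5*a to the remainder.
  leading term b**2*c: no divisor's leading term divides it; move -3/2*b**2*c to the remainder.
  leading term b*c: no divisor's leading term divides it; move 15*b*c to the remainder.
  leading term b: no divisor's leading term divides it; move -9*b to the remainder.
  leading term 1: no divisor's leading term divides it; move -251/10 to the remainder.
  remainder -2/5*a - 3/2*b**2*c + 15*b*c - 9*b - 251/10 ≠ 0; add g_3 = -2/5*a - 3/2*b**2*c + 15*b*c - 9*b - 251/10 to the basis.

S(f_1,g_3): lcm = a*b. S = -2/5*a - 15/4*b**3*c + 75/2*b**2*c - 45/2*b**2 - 251/4*b + 7/5.
  leading term a: subtract (1)·g_3 from -2/5*a - 15/4*b**3*c + 75/2*b**2*c - 45/2*b**2 - 251/4*b + 7/5 → -15/4*b**3*c + 39*b**2*c - 45/2*b**2 - 15*b*c - 215/4*b + 53/2
  leading term b**3*c: no divisor's leading term divides it; move -15/4*b**3*c to the remainder.
  leading term b**2*c: no divisor's leading term divides it; move 39*b**2*c to the remainder.
  leading term b**2: no divisor's leading term divides it; move -45/2*b**2 to the remainder.
  leading term b*c: no divisor's leading term divides it; move -15*b*c to the remainder.
  leading term b: no divisor's leading term divides it; move -215/4*b to the remainder.
  leading term 1: no divisor's leading term divides it; move 53/2 to the remainder.
  remainder -15/4*b**3*c + 39*b**2*c - 45/2*b**2 - 15*b*c - 215/4*b + 53/2 ≠ 0; add g_4 = -15/4*b**3*c + 39*b**2*c - 45/2*b**2 - 15*b*c - 215/4*b + 53/2 to the basis.

S(f_2,g_3): lcm = a*b. S = -15/4*b**3*c + 39*b**2*c - 45/2*b**2 - 15*b*c - 215/4*b + 53/2.
  leading term b**3*c: subtract (1)·g_4 from -15/4*b**3*c + 39*b**2*c - 45/2*b**2 - 15*b*c - 215/4*b + 53/2 → 0
  remainder 0.

S(f_1,g_4): lcm = a*b**3*c. S = 10*a*b**2*c - 6*a*b**2 - 4*a*b*c - 43/3*a*b + 106/15*a + 7/5*b**2*c.
  leading term a*b**2*c: subtract (2*b*c)·f_1 from 10*a*b**2*c - 6*a*b**2 - 4*a*b*c - 43/3*a*b + 106/15*a + 7/5*b**2*c → -6*a*b**2 - 43/3*a*b + 106/15*a + 7/5*b**2*c - 14*b*c
  leading term a*b**2: subtract (-6/5*b)·f_1 from -6*a*b**2 - 43/3*a*b + 106/15*a + 7/5*b**2*c - 14*b*c → -251/15*a*b + 106/15*a + 7/5*b**2*c - 14*b*c + 42/5*b
  leading term a*b: subtract (-251/75)·f_1 from -251/15*a*b + 106/15*a + 7/5*b**2*c - 14*b*c + 42/5*b → 28/75*a + 7/5*b**2*c - 14*b*c + 42/5*b + 1757/75
  leading term a: subtract (-14/15)·g_3 from 28/75*a + 7/5*b**2*c - 14*b*c + 42/5*b + 1757/75 → 0
  remainder 0.

S(f_2,g_4): lcm = a*b**3*c. S = 52/5*a*b**2*c - 6*a*b**2 - 4*a*b*c - 43/3*a*b + 106/15*a + 3/2*b**4*c**2 - 15*b**3*c**2 + 9*b**3*c + 53/2*b**2*c.
  leading term a*b**2*c: subtract (52/25*b*c)·f_1 from 52/5*a*b**2*c - 6*a*b**2 - 4*a*b*c - 43/3*a*b + 106/15*a + 3/2*b**4*c**2 - 15*b**3*c**2 + 9*b**3*c + 53/2*b**2*c → -6*a*b**2 + 4/25*a*b*c - 43/3*a*b + 106/15*a + 3/2*b**4*c**2 - 15*b**3*c**2 + 9*b**3*c + 53/2*b**2*c - 364/25*b*c
  leading term a*b**2: subtract (-6/5*b)·f_1 from -6*a*b**2 + 4/25*a*b*c - 43/3*a*b + 106/15*a + 3/2*b**4*c**2 - 15*b**3*c**2 + 9*b**3*c + 53/2*b**2*c - 364/25*b*c → 4/25*a*b*c - 251/15*a*b + 106/15*a + 3/2*b**4*c**2 - 15*b**3*c**2 + 9*b**3*c + 53/2*b**2*c - 364/25*b*c + 42/5*b
  leading term a*b*c: subtract (4/125*c)·f_1 from 4/25*a*b*c - 251/15*a*b + 106/15*a + 3/2*b**4*c**2 - 15*b**3*c**2 + 9*b**3*c + 53/2*b**2*c - 364/25*b*c + 42/5*b → -251/15*a*b + 8/125*a*c + 106/15*a + 3/2*b**4*c**2 - 15*b**3*c**2 + 9*b**3*c + 53/2*b**2*c - 364/25*b*c + 42/5*b - 28/125*c
  leading term a*b: subtract (-251/75)·f_1 from -251/15*a*b + 8/125*a*c + 106/15*a + 3/2*b**4*c**2 - 15*b**3*c**2 + 9*b**3*c + 53/2*b**2*c - 364/25*b*c + 42/5*b - 28/125*c → 8/125*a*c + 28/75*a + 3/2*b**4*c**2 - 15*b**3*c**2 + 9*b**3*c + 53/2*b**2*c - 364/25*b*c + 42/5*b - 28/125*c + 1757/75
  leading term a*c: subtract (-4/25*c)·g_3 from 8/125*a*c + 28/75*a + 3/2*b**4*c**2 - 15*b**3*c**2 + 9*b**3*c + 53/2*b**2*c - 364/25*b*c + 42/5*b - 28/125*c + 1757/75 → 28/75*a + 3/2*b**4*c**2 - 15*b**3*c**2 + 9*b**3*c - 6/25*b**2*c**2 + 53/2*b**2*c + 12/5*b*c**2 - 16*b*c + 42/5*b - 106/25*c + 1757/75
  leading term a: subtract (-14/15)·g_3 from 28/75*a + 3/2*b**4*c**2 - 15*b**3*c**2 + 9*b**3*c - 6/25*b**2*c**2 + 53/2*b**2*c + 12/5*b*c**2 - 16*b*c + 42/5*b - 106/25*c + 1757/75 → 3/2*b**4*c**2 - 15*b**3*c**2 + 9*b**3*c - 6/25*b**2*c**2 + 251/10*b**2*c + 12/5*b*c**2 - 2*b*c - 106/25*c
  leading term b**4*c**2: subtract (-2/5*b*c)·g_4 from 3/2*b**4*c**2 - 15*b**3*c**2 + 9*b**3*c - 6/25*b**2*c**2 + 251/10*b**2*c + 12/5*b*c**2 - 2*b*c - 106/25*c → 3/5*b**3*c**2 - 156/25*b**2*c**2 + 18/5*b**2*c + 12/5*b*c**2 + 43/5*b*c - 106/25*c
  leading term b**3*c**2: subtract (-4/25*c)·g_4 from 3/5*b**3*c**2 - 156/25*b**2*c**2 + 18/5*b**2*c + 12/5*b*c**2 + 43/5*b*c - 106/25*c → 0
  remainder 0.

S(g_3,g_4): leading monomials are coprime, so the S-polynomial reduces to 0 (Buchberger's first criterion).
Every S-polynomial of the final basis reduces to 0, so we have a Gröbner basis.
Inter-reduce: drop elements whose leading term is divisible by another's, tail-reduce, and make monic.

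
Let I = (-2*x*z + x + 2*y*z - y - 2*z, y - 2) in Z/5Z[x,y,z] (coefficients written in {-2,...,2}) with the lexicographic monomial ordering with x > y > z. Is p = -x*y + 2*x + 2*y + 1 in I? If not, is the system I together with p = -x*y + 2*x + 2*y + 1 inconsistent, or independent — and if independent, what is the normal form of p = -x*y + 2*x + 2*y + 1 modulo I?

-x*y + 2*x + 2*y + 1 lies in I (it reduces to 0).

First compute the reduced Gröbner basis of I by Buchberger's algorithm.
f_1 = -2*x*z + x + 2*y*z - y - 2*z, LT = x*z.
f_2 = y - 2, LT = y.

The S-polynomials (S(f_1,f_2)) all reduce to 0 modulo the current basis, so we have a Gröbner basis.
Inter-reduce: drop elements whose leading term is divisible by another's, tail-reduce, and make monic.
Reduced Gröbner basis: {x*z + 2*x - z + 1, y - 2}.
Label its elements g_1 = x*z + 2*x - z + 1, g_2 = y - 2.

Reduce p = -x*y + 2*x + 2*y + 1 modulo G:
  leading term x*y: subtract (-x)·g_2 from -x*y + 2*x + 2*y + 1 → 2*y + 1
  leading term y: subtract (2)·g_2 from 2*y + 1 → 0
  normal form = 0.
Since the normal form is 0, p ∈ I.

Ideal membership is decidable via reduction modulo a Gröbner basis.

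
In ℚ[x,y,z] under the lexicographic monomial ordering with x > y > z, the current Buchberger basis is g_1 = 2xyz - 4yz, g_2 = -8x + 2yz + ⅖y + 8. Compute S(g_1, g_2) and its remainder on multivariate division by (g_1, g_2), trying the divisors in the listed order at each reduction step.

S(g_1, g_2) = ¼y²z² + 1/20y²z - yz; remainder on division = ¼y²z² + 1/20y²z - yz.

lcm(LM(g_1), LM(g_2)) = xyz.
S = (lcm/LT(g_1))·g_1 − (lcm/LT(g_2))·g_2 = ¼y²z² + 1/20y²z - yz.
Reduce S modulo (g_1, g_2) in that order:
  leading term y²z²: no divisor's leading term divides it; move ¼y²z² to the remainder.
  leading term y²z: no divisor's leading term divides it; move 1/20y²z to the remainder.
  leading term yz: no divisor's leading term divides it; move -yz to the remainder.
The remainder ¼y²z² + 1/20y²z - yz is nonzero, so it would be added as the next basis element.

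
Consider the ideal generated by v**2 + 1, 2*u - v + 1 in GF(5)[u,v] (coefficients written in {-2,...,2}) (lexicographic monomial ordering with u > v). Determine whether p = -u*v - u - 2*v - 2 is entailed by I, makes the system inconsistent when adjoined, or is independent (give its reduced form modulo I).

-u*v - u - 2*v - 2 is independent of I; its normal form modulo I is -2*v - 1.

First compute the reduced Gröbner basis of I by Buchberger's algorithm.
f_1 = v**2 + 1, LT = v**2.
f_2 = 2*u - v + 1, LT = u.

The S-polynomials (S(f_1,f_2)) all reduce to 0 modulo the current basis, so we have a Gröbner basis.
Inter-reduce: drop elements whose leading term is divisible by another's, tail-reduce, and make monic.
Reduced Gröbner basis: {u + 2*v - 2, v**2 + 1}.
Label its elements g_1 = u + 2*v - 2, g_2 = v**2 + 1.

Reduce p = -u*v - u - 2*v - 2 modulo G:
  leading term u*v: subtract (-v)·g_1 from -u*v - u - 2*v - 2 → -u + 2*v**2 + v - 2
  leading term u: subtract (-1)·g_1 from -u + 2*v**2 + v - 2 → 2*v**2 - 2*v + 1
  leading term v**2: subtract (2)·g_2 from 2*v**2 - 2*v + 1 → -2*v - 1
  leading term v: no divisor's leading term divides it; move -2*v to the remainder.
  leading term 1: no divisor's leading term divides it; move -1 to the remainder.
  normal form = -2*v - 1.
The normal form is nonzero, so p ∉ I. Since p minus its normal form lies in I, I + (p) = I + (r) where r = -2*v - 1; decide whether this ideal is the whole ring.
Run Buchberger on G together with r (pairs among the g_i already reduce to 0 since G is a Gröbner basis):
g_1 = u + 2*v - 2, LT = u.
g_2 = v**2 + 1, LT = v**2.
r = -2*v - 1, LT = v.

The S-polynomials (S(g_1,g_2), S(g_1,r), S(g_2,r)) all reduce to 0 modulo the current basis, so we have a Gröbner basis.
Inter-reduce: drop elements whose leading term is divisible by another's, tail-reduce, and make monic.
Reduced Gröbner basis: {u + 2, v - 2}.
The reduced Gröbner basis of I + (p) is {u + 2, v - 2} ≠ {1}, a proper ideal, so the enlarged system stays consistent: p is independent of I, with normal form -2*v - 1.

Ideal membership is decidable via reduction modulo a Gröbner basis.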